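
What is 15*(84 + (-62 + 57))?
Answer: 1185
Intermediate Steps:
15*(84 + (-62 + 57)) = 15*(84 - 5) = 15*79 = 1185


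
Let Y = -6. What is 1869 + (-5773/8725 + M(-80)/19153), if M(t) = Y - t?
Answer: 312218525206/167109925 ≈ 1868.3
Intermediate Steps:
M(t) = -6 - t
1869 + (-5773/8725 + M(-80)/19153) = 1869 + (-5773/8725 + (-6 - 1*(-80))/19153) = 1869 + (-5773*1/8725 + (-6 + 80)*(1/19153)) = 1869 + (-5773/8725 + 74*(1/19153)) = 1869 + (-5773/8725 + 74/19153) = 1869 - 109924619/167109925 = 312218525206/167109925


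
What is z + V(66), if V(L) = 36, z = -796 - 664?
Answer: -1424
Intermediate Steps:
z = -1460
z + V(66) = -1460 + 36 = -1424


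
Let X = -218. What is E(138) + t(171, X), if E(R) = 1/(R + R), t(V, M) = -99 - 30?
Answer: -35603/276 ≈ -129.00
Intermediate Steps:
t(V, M) = -129
E(R) = 1/(2*R)
E(138) + t(171, X) = (1/2)/138 - 129 = (1/2)*(1/138) - 129 = 1/276 - 129 = -35603/276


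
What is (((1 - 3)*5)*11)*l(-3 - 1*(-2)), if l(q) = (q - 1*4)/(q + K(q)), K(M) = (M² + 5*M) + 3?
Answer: -275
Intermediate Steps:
K(M) = 3 + M² + 5*M
l(q) = (-4 + q)/(3 + q² + 6*q) (l(q) = (q - 1*4)/(q + (3 + q² + 5*q)) = (q - 4)/(3 + q² + 6*q) = (-4 + q)/(3 + q² + 6*q))
(((1 - 3)*5)*11)*l(-3 - 1*(-2)) = (((1 - 3)*5)*11)*((-4 + (-3 - 1*(-2)))/(3 + (-3 - 1*(-2))² + 6*(-3 - 1*(-2)))) = (-2*5*11)*((-4 + (-3 + 2))/(3 + (-3 + 2)² + 6*(-3 + 2))) = (-10*11)*((-4 - 1)/(3 + (-1)² + 6*(-1))) = -110*(-5)/(3 + 1 - 6) = -110*(-5)/(-2) = -(-55)*(-5) = -110*5/2 = -275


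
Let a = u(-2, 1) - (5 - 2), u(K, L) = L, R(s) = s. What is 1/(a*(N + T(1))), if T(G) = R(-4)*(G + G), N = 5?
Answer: ⅙ ≈ 0.16667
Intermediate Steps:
T(G) = -8*G (T(G) = -4*(G + G) = -8*G)
a = -2 (a = 1 - (5 - 2) = 1 - 3 = -2)
1/(a*(N + T(1))) = 1/(-2*(5 - 8*1)) = 1/(-2*(5 - 8)) = 1/(-2*(-3)) = 1/6 = ⅙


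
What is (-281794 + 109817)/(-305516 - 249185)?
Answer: 171977/554701 ≈ 0.31004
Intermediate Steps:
(-281794 + 109817)/(-305516 - 249185) = -171977/(-554701) = -171977*(-1/554701) = 171977/554701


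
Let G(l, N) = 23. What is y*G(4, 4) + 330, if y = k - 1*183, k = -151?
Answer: -7352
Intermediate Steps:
y = -334 (y = -151 - 1*183 = -151 - 183 = -334)
y*G(4, 4) + 330 = -334*23 + 330 = -7682 + 330 = -7352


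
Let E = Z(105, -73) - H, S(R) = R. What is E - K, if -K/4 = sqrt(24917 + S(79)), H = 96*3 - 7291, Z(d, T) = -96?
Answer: 6907 + 8*sqrt(6249) ≈ 7539.4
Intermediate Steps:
H = -7003 (H = 288 - 7291 = -7003)
K = -8*sqrt(6249) (K = -4*sqrt(24917 + 79) = -8*sqrt(6249) ≈ -632.41)
E = 6907 (E = -96 - 1*(-7003) = -96 + 7003 = 6907)
E - K = 6907 - (-8)*sqrt(6249) = 6907 + 8*sqrt(6249)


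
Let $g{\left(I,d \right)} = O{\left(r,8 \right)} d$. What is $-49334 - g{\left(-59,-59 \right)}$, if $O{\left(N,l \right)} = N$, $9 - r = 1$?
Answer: $-48862$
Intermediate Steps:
$r = 8$ ($r = 9 - 1 = 8$)
$g{\left(I,d \right)} = 8 d$
$-49334 - g{\left(-59,-59 \right)} = -49334 - 8 \left(-59\right) = -49334 - -472 = -49334 + 472 = -48862$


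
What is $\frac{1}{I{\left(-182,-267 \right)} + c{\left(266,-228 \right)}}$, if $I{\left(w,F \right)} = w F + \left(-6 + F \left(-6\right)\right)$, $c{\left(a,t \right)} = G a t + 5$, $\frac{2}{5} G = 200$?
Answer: $- \frac{1}{30273805} \approx -3.3032 \cdot 10^{-8}$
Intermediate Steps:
$G = 500$ ($G = \frac{5}{2} \cdot 200 = 500$)
$c{\left(a,t \right)} = 5 + 500 a t$ ($c{\left(a,t \right)} = 500 a t + 5 = 5 + 500 a t$)
$I{\left(w,F \right)} = -6 - 6 F + F w$ ($I{\left(w,F \right)} = F w - \left(6 + 6 F\right) = -6 - 6 F + F w$)
$\frac{1}{I{\left(-182,-267 \right)} + c{\left(266,-228 \right)}} = \frac{1}{\left(-6 - -1602 - -48594\right) + \left(5 + 500 \cdot 266 \left(-228\right)\right)} = \frac{1}{\left(-6 + 1602 + 48594\right) + \left(5 - 30324000\right)} = \frac{1}{50190 - 30323995} = \frac{1}{-30273805} = - \frac{1}{30273805}$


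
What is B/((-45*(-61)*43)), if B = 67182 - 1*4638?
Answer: 20848/39345 ≈ 0.52988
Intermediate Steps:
B = 62544 (B = 67182 - 4638 = 62544)
B/((-45*(-61)*43)) = 62544/((-45*(-61)*43)) = 62544/((2745*43)) = 62544/118035 = 62544*(1/118035) = 20848/39345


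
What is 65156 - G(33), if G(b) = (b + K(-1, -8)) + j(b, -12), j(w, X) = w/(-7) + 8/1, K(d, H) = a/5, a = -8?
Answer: 2279246/35 ≈ 65121.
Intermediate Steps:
K(d, H) = -8/5
j(w, X) = 8 - w/7 (j(w, X) = w*(-⅐) + 8*1 = -w/7 + 8 = 8 - w/7)
G(b) = 32/5 + 6*b/7 (G(b) = (b - 8/5) + (8 - b/7) = (-8/5 + b) + (8 - b/7) = 32/5 + 6*b/7)
65156 - G(33) = 65156 - (32/5 + (6/7)*33) = 65156 - (32/5 + 198/7) = 65156 - 1*1214/35 = 65156 - 1214/35 = 2279246/35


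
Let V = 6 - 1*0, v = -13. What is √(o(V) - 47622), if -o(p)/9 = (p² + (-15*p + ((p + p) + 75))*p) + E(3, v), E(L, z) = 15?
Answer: I*√47919 ≈ 218.9*I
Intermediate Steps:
V = 6 (V = 6 + 0 = 6)
o(p) = -135 - 9*p² - 9*p*(75 - 13*p) (o(p) = -9*((p² + (-15*p + ((p + p) + 75))*p) + 15) = -9*((p² + (-15*p + (2*p + 75))*p) + 15) = -9*((p² + (-15*p + (75 + 2*p))*p) + 15) = -9*((p² + (75 - 13*p)*p) + 15) = -9*((p² + p*(75 - 13*p)) + 15) = -9*(15 + p² + p*(75 - 13*p)) = -135 - 9*p² - 9*p*(75 - 13*p))
√(o(V) - 47622) = √((-135 - 675*6 + 108*6²) - 47622) = √((-135 - 4050 + 108*36) - 47622) = √((-135 - 4050 + 3888) - 47622) = √(-297 - 47622) = √(-47919) = I*√47919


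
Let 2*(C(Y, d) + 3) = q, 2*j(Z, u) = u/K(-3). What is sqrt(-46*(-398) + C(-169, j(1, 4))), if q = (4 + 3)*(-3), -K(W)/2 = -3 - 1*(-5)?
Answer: sqrt(73178)/2 ≈ 135.26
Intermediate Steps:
K(W) = -4 (K(W) = -2*(-3 - 1*(-5)) = -2*(-3 + 5) = -2*2 = -4)
q = -21 (q = 7*(-3) = -21)
j(Z, u) = -u/8 (j(Z, u) = (u/(-4))/2 = (u*(-1/4))/2 = (-u/4)/2 = -u/8)
C(Y, d) = -27/2 (C(Y, d) = -3 + (1/2)*(-21) = -3 - 21/2 = -27/2)
sqrt(-46*(-398) + C(-169, j(1, 4))) = sqrt(-46*(-398) - 27/2) = sqrt(18308 - 27/2) = sqrt(36589/2) = sqrt(73178)/2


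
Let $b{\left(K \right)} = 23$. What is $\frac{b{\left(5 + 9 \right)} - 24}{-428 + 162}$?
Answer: $\frac{1}{266} \approx 0.0037594$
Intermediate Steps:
$\frac{b{\left(5 + 9 \right)} - 24}{-428 + 162} = \frac{23 - 24}{-428 + 162} = - \frac{1}{-266} = \left(-1\right) \left(- \frac{1}{266}\right) = \frac{1}{266}$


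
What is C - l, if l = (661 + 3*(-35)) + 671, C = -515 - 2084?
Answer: -3826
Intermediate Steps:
C = -2599
l = 1227 (l = (661 - 105) + 671 = 556 + 671 = 1227)
C - l = -2599 - 1*1227 = -2599 - 1227 = -3826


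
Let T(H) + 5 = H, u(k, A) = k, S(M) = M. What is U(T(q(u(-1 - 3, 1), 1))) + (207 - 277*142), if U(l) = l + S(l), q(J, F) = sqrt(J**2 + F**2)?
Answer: -39137 + 2*sqrt(17) ≈ -39129.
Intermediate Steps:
q(J, F) = sqrt(F**2 + J**2)
T(H) = -5 + H
U(l) = 2*l (U(l) = l + l = 2*l)
U(T(q(u(-1 - 3, 1), 1))) + (207 - 277*142) = 2*(-5 + sqrt(1**2 + (-1 - 3)**2)) + (207 - 277*142) = 2*(-5 + sqrt(1 + (-4)**2)) + (207 - 39334) = 2*(-5 + sqrt(1 + 16)) - 39127 = 2*(-5 + sqrt(17)) - 39127 = (-10 + 2*sqrt(17)) - 39127 = -39137 + 2*sqrt(17)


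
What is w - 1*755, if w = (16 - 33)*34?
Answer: -1333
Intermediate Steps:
w = -578 (w = -17*34 = -578)
w - 1*755 = -578 - 1*755 = -578 - 755 = -1333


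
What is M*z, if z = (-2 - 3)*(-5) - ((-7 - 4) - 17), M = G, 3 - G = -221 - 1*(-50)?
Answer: 9222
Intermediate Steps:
G = 174 (G = 3 - (-221 - 1*(-50)) = 3 - (-221 + 50) = 3 - 1*(-171) = 3 + 171 = 174)
M = 174
z = 53 (z = -5*(-5) - (-11 - 17) = 25 - 1*(-28) = 25 + 28 = 53)
M*z = 174*53 = 9222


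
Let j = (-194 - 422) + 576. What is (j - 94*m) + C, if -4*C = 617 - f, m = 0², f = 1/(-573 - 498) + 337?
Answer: -471241/4284 ≈ -110.00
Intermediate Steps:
f = 360926/1071 (f = 1/(-1071) + 337 = -1/1071 + 337 = 360926/1071 ≈ 337.00)
m = 0
C = -299881/4284 (C = -(617 - 1*360926/1071)/4 = -(617 - 360926/1071)/4 = -¼*299881/1071 = -299881/4284 ≈ -70.000)
j = -40 (j = -616 + 576 = -40)
(j - 94*m) + C = (-40 - 94*0) - 299881/4284 = (-40 + 0) - 299881/4284 = -40 - 299881/4284 = -471241/4284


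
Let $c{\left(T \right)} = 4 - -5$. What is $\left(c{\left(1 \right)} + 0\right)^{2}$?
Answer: $81$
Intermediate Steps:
$c{\left(T \right)} = 9$ ($c{\left(T \right)} = 4 + 5 = 9$)
$\left(c{\left(1 \right)} + 0\right)^{2} = \left(9 + 0\right)^{2} = 9^{2} = 81$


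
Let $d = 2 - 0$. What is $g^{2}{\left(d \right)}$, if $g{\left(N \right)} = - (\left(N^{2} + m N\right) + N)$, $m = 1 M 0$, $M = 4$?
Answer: $36$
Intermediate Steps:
$m = 0$ ($m = 1 \cdot 4 \cdot 0 = 4 \cdot 0 = 0$)
$d = 2$ ($d = 2 + 0 = 2$)
$g{\left(N \right)} = - N - N^{2}$ ($g{\left(N \right)} = - (\left(N^{2} + 0 N\right) + N) = - (\left(N^{2} + 0\right) + N) = - (N^{2} + N) = - (N + N^{2}) = - N - N^{2}$)
$g^{2}{\left(d \right)} = \left(\left(-1\right) 2 \left(1 + 2\right)\right)^{2} = \left(\left(-1\right) 2 \cdot 3\right)^{2} = \left(-6\right)^{2} = 36$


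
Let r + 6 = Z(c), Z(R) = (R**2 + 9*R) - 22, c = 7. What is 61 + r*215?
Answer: 18121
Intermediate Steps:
Z(R) = -22 + R**2 + 9*R
r = 84 (r = -6 + (-22 + 7**2 + 9*7) = -6 + (-22 + 49 + 63) = -6 + 90 = 84)
61 + r*215 = 61 + 84*215 = 61 + 18060 = 18121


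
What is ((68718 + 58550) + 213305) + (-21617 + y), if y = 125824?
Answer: 444780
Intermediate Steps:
((68718 + 58550) + 213305) + (-21617 + y) = ((68718 + 58550) + 213305) + (-21617 + 125824) = (127268 + 213305) + 104207 = 340573 + 104207 = 444780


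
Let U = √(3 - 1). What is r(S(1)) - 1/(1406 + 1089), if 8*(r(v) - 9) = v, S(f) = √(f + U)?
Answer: 22454/2495 + √(1 + √2)/8 ≈ 9.1938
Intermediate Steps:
U = √2 ≈ 1.4142
S(f) = √(f + √2)
r(v) = 9 + v/8
r(S(1)) - 1/(1406 + 1089) = (9 + √(1 + √2)/8) - 1/(1406 + 1089) = (9 + √(1 + √2)/8) - 1/2495 = 22454/2495 + √(1 + √2)/8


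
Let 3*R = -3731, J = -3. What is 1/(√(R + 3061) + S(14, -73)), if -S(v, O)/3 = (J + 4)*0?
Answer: √4089/2726 ≈ 0.023458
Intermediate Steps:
R = -3731/3 (R = (⅓)*(-3731) = -3731/3 ≈ -1243.7)
S(v, O) = 0 (S(v, O) = -3*(-3 + 4)*0 = -3*0 = 0)
1/(√(R + 3061) + S(14, -73)) = 1/(√(-3731/3 + 3061) + 0) = 1/(√(5452/3) + 0) = 1/(2*√4089/3 + 0) = 1/(2*√4089/3) = √4089/2726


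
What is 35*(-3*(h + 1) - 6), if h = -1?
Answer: -210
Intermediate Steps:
35*(-3*(h + 1) - 6) = 35*(-3*(-1 + 1) - 6) = 35*(-3*0 - 6) = 35*(0 - 6) = 35*(-6) = -210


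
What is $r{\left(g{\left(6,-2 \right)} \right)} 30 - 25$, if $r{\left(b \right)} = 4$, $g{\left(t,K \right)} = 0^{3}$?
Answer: $95$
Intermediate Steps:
$g{\left(t,K \right)} = 0$
$r{\left(g{\left(6,-2 \right)} \right)} 30 - 25 = 4 \cdot 30 - 25 = 120 - 25 = 95$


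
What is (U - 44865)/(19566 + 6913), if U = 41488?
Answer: -3377/26479 ≈ -0.12754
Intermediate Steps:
(U - 44865)/(19566 + 6913) = (41488 - 44865)/(19566 + 6913) = -3377/26479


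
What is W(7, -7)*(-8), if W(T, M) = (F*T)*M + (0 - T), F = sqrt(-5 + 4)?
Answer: 56 + 392*I ≈ 56.0 + 392.0*I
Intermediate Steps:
F = I (F = sqrt(-1) = I ≈ 1.0*I)
W(T, M) = -T + I*M*T (W(T, M) = (I*T)*M + (0 - T) = I*M*T - T = -T + I*M*T)
W(7, -7)*(-8) = (7*(-1 + I*(-7)))*(-8) = (7*(-1 - 7*I))*(-8) = (-7 - 49*I)*(-8) = 56 + 392*I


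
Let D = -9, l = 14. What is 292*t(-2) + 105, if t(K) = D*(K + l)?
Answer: -31431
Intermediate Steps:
t(K) = -126 - 9*K (t(K) = -9*(K + 14) = -9*(14 + K) = -126 - 9*K)
292*t(-2) + 105 = 292*(-126 - 9*(-2)) + 105 = 292*(-126 + 18) + 105 = 292*(-108) + 105 = -31536 + 105 = -31431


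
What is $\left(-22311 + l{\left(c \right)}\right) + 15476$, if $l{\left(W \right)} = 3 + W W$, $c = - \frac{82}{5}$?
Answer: $- \frac{164076}{25} \approx -6563.0$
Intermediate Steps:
$c = - \frac{82}{5}$ ($c = \left(-82\right) \frac{1}{5} = - \frac{82}{5} \approx -16.4$)
$l{\left(W \right)} = 3 + W^{2}$
$\left(-22311 + l{\left(c \right)}\right) + 15476 = \left(-22311 + \left(3 + \left(- \frac{82}{5}\right)^{2}\right)\right) + 15476 = \left(-22311 + \left(3 + \frac{6724}{25}\right)\right) + 15476 = \left(-22311 + \frac{6799}{25}\right) + 15476 = - \frac{550976}{25} + 15476 = - \frac{164076}{25}$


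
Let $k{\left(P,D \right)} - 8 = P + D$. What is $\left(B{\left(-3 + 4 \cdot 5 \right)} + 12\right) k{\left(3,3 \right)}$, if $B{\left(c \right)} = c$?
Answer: $406$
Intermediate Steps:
$k{\left(P,D \right)} = 8 + D + P$ ($k{\left(P,D \right)} = 8 + \left(P + D\right) = 8 + \left(D + P\right) = 8 + D + P$)
$\left(B{\left(-3 + 4 \cdot 5 \right)} + 12\right) k{\left(3,3 \right)} = \left(\left(-3 + 4 \cdot 5\right) + 12\right) \left(8 + 3 + 3\right) = \left(\left(-3 + 20\right) + 12\right) 14 = \left(17 + 12\right) 14 = 29 \cdot 14 = 406$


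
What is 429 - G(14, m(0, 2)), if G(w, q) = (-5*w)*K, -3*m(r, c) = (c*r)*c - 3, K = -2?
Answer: 289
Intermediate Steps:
m(r, c) = 1 - r*c**2/3 (m(r, c) = -((c*r)*c - 3)/3 = -(r*c**2 - 3)/3 = -(-3 + r*c**2)/3 = 1 - r*c**2/3)
G(w, q) = 10*w (G(w, q) = -5*w*(-2) = 10*w)
429 - G(14, m(0, 2)) = 429 - 10*14 = 429 - 1*140 = 429 - 140 = 289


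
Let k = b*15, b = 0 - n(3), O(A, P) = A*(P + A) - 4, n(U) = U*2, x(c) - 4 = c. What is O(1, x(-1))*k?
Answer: 0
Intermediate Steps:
x(c) = 4 + c
n(U) = 2*U
O(A, P) = -4 + A*(A + P) (O(A, P) = A*(A + P) - 4 = -4 + A*(A + P))
b = -6 (b = 0 - 2*3 = 0 - 1*6 = 0 - 6 = -6)
k = -90 (k = -6*15 = -90)
O(1, x(-1))*k = (-4 + 1**2 + 1*(4 - 1))*(-90) = (-4 + 1 + 1*3)*(-90) = (-4 + 1 + 3)*(-90) = 0*(-90) = 0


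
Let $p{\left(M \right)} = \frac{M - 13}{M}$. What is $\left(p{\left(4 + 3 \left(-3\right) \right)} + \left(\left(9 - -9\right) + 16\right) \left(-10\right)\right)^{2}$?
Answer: $\frac{2829124}{25} \approx 1.1317 \cdot 10^{5}$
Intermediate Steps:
$p{\left(M \right)} = \frac{-13 + M}{M}$ ($p{\left(M \right)} = \frac{M - 13}{M} = \frac{-13 + M}{M}$)
$\left(p{\left(4 + 3 \left(-3\right) \right)} + \left(\left(9 - -9\right) + 16\right) \left(-10\right)\right)^{2} = \left(\frac{-13 + \left(4 + 3 \left(-3\right)\right)}{4 + 3 \left(-3\right)} + \left(\left(9 - -9\right) + 16\right) \left(-10\right)\right)^{2} = \left(\frac{-13 + \left(4 - 9\right)}{4 - 9} + \left(\left(9 + 9\right) + 16\right) \left(-10\right)\right)^{2} = \left(\frac{-13 - 5}{-5} + \left(18 + 16\right) \left(-10\right)\right)^{2} = \left(\left(- \frac{1}{5}\right) \left(-18\right) + 34 \left(-10\right)\right)^{2} = \left(\frac{18}{5} - 340\right)^{2} = \left(- \frac{1682}{5}\right)^{2} = \frac{2829124}{25}$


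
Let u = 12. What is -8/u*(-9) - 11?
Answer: -5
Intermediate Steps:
-8/u*(-9) - 11 = -8/12*(-9) - 11 = -8*1/12*(-9) - 11 = -⅔*(-9) - 11 = 6 - 11 = -5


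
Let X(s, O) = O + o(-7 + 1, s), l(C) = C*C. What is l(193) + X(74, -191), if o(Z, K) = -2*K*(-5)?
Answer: 37798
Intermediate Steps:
l(C) = C**2
o(Z, K) = 10*K
X(s, O) = O + 10*s
l(193) + X(74, -191) = 193**2 + (-191 + 10*74) = 37249 + (-191 + 740) = 37249 + 549 = 37798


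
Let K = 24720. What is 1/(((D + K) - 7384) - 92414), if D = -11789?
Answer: -1/86867 ≈ -1.1512e-5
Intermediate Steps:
1/(((D + K) - 7384) - 92414) = 1/(((-11789 + 24720) - 7384) - 92414) = 1/((12931 - 7384) - 92414) = 1/(5547 - 92414) = 1/(-86867) = -1/86867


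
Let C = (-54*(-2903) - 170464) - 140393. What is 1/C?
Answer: -1/154095 ≈ -6.4895e-6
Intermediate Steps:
C = -154095 (C = (156762 - 170464) - 140393 = -13702 - 140393 = -154095)
1/C = 1/(-154095) = -1/154095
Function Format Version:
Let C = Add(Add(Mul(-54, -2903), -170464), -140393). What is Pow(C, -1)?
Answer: Rational(-1, 154095) ≈ -6.4895e-6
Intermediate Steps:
C = -154095 (C = Add(Add(156762, -170464), -140393) = Add(-13702, -140393) = -154095)
Pow(C, -1) = Pow(-154095, -1) = Rational(-1, 154095)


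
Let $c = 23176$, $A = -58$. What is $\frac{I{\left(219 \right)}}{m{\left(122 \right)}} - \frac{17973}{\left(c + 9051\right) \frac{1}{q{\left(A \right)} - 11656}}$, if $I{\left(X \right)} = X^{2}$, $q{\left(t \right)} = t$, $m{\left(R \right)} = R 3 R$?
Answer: $\frac{3134128899297}{479666668} \approx 6534.0$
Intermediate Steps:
$m{\left(R \right)} = 3 R^{2}$ ($m{\left(R \right)} = 3 R R = 3 R^{2}$)
$\frac{I{\left(219 \right)}}{m{\left(122 \right)}} - \frac{17973}{\left(c + 9051\right) \frac{1}{q{\left(A \right)} - 11656}} = \frac{219^{2}}{3 \cdot 122^{2}} - \frac{17973}{\left(23176 + 9051\right) \frac{1}{-58 - 11656}} = \frac{47961}{3 \cdot 14884} - \frac{17973}{32227 \frac{1}{-11714}} = \frac{47961}{44652} - \frac{17973}{32227 \left(- \frac{1}{11714}\right)} = 47961 \cdot \frac{1}{44652} - \frac{17973}{- \frac{32227}{11714}} = \frac{15987}{14884} - - \frac{210535722}{32227} = \frac{15987}{14884} + \frac{210535722}{32227} = \frac{3134128899297}{479666668}$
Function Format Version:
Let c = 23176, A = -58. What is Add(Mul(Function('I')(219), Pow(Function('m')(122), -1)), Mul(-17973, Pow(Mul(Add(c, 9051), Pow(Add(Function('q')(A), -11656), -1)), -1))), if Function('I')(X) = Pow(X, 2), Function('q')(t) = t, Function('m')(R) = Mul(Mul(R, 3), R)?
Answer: Rational(3134128899297, 479666668) ≈ 6534.0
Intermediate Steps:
Function('m')(R) = Mul(3, Pow(R, 2)) (Function('m')(R) = Mul(Mul(3, R), R) = Mul(3, Pow(R, 2)))
Add(Mul(Function('I')(219), Pow(Function('m')(122), -1)), Mul(-17973, Pow(Mul(Add(c, 9051), Pow(Add(Function('q')(A), -11656), -1)), -1))) = Add(Mul(Pow(219, 2), Pow(Mul(3, Pow(122, 2)), -1)), Mul(-17973, Pow(Mul(Add(23176, 9051), Pow(Add(-58, -11656), -1)), -1))) = Add(Mul(47961, Pow(Mul(3, 14884), -1)), Mul(-17973, Pow(Mul(32227, Pow(-11714, -1)), -1))) = Add(Mul(47961, Pow(44652, -1)), Mul(-17973, Pow(Mul(32227, Rational(-1, 11714)), -1))) = Add(Mul(47961, Rational(1, 44652)), Mul(-17973, Pow(Rational(-32227, 11714), -1))) = Add(Rational(15987, 14884), Mul(-17973, Rational(-11714, 32227))) = Add(Rational(15987, 14884), Rational(210535722, 32227)) = Rational(3134128899297, 479666668)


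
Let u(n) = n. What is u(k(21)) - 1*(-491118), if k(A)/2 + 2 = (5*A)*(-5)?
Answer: 490064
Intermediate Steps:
k(A) = -4 - 50*A (k(A) = -4 + 2*((5*A)*(-5)) = -4 + 2*(-25*A) = -4 - 50*A)
u(k(21)) - 1*(-491118) = (-4 - 50*21) - 1*(-491118) = (-4 - 1050) + 491118 = -1054 + 491118 = 490064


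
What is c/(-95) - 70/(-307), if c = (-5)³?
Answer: 9005/5833 ≈ 1.5438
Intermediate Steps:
c = -125
c/(-95) - 70/(-307) = -125/(-95) - 70/(-307) = -125*(-1/95) - 70*(-1/307) = 25/19 + 70/307 = 9005/5833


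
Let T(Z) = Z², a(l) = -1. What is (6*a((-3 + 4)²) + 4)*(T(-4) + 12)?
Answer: -56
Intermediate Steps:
(6*a((-3 + 4)²) + 4)*(T(-4) + 12) = (6*(-1) + 4)*((-4)² + 12) = (-6 + 4)*(16 + 12) = -2*28 = -56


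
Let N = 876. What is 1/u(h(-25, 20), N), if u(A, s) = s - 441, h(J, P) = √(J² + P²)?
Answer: 1/435 ≈ 0.0022989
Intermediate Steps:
u(A, s) = -441 + s
1/u(h(-25, 20), N) = 1/(-441 + 876) = 1/435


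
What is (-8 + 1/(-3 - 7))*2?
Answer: -81/5 ≈ -16.200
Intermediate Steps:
(-8 + 1/(-3 - 7))*2 = (-8 + 1/(-10))*2 = (-8 - ⅒)*2 = -81/10*2 = -81/5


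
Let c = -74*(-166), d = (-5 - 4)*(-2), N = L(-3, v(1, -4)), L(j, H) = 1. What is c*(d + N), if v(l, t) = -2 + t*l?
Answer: 233396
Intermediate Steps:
v(l, t) = -2 + l*t
N = 1
d = 18 (d = -9*(-2) = 18)
c = 12284
c*(d + N) = 12284*(18 + 1) = 12284*19 = 233396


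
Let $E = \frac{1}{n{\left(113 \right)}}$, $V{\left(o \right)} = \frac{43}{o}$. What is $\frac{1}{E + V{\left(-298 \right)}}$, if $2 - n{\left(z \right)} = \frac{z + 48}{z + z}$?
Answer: $\frac{86718}{54835} \approx 1.5814$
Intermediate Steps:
$n{\left(z \right)} = 2 - \frac{48 + z}{2 z}$ ($n{\left(z \right)} = 2 - \frac{z + 48}{z + z} = 2 - \frac{48 + z}{2 z}$)
$E = \frac{226}{291}$ ($E = \frac{1}{\frac{3}{2} - \frac{24}{113}} = \frac{1}{\frac{291}{226}} = \frac{226}{291} \approx 0.77663$)
$\frac{1}{E + V{\left(-298 \right)}} = \frac{1}{\frac{226}{291} + \frac{43}{-298}} = \frac{1}{\frac{226}{291} + 43 \left(- \frac{1}{298}\right)} = \frac{1}{\frac{226}{291} - \frac{43}{298}} = \frac{1}{\frac{54835}{86718}} = \frac{86718}{54835}$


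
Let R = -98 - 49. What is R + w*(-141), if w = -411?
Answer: 57804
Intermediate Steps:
R = -147
R + w*(-141) = -147 - 411*(-141) = -147 + 57951 = 57804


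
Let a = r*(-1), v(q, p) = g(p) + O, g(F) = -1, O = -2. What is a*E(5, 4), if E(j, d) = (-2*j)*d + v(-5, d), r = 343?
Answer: 14749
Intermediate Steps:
v(q, p) = -3 (v(q, p) = -1 - 2 = -3)
E(j, d) = -3 - 2*d*j (E(j, d) = (-2*j)*d - 3 = -2*d*j - 3 = -3 - 2*d*j)
a = -343 (a = 343*(-1) = -343)
a*E(5, 4) = -343*(-3 - 2*4*5) = -343*(-3 - 40) = -343*(-43) = 14749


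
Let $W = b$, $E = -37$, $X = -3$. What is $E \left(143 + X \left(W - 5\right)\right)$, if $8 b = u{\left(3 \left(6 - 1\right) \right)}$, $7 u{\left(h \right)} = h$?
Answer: $- \frac{325711}{56} \approx -5816.3$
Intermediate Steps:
$u{\left(h \right)} = \frac{h}{7}$
$b = \frac{15}{56}$ ($b = \frac{\frac{1}{7} \cdot 3 \left(6 - 1\right)}{8} = \frac{\frac{1}{7} \cdot 3 \cdot 5}{8} = \frac{\frac{1}{7} \cdot 15}{8} = \frac{1}{8} \cdot \frac{15}{7} = \frac{15}{56} \approx 0.26786$)
$W = \frac{15}{56} \approx 0.26786$
$E \left(143 + X \left(W - 5\right)\right) = - 37 \left(143 - 3 \left(\frac{15}{56} - 5\right)\right) = - 37 \left(143 - - \frac{795}{56}\right) = - 37 \left(143 + \frac{795}{56}\right) = \left(-37\right) \frac{8803}{56} = - \frac{325711}{56}$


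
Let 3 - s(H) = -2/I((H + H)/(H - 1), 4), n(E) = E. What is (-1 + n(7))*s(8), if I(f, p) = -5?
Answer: 78/5 ≈ 15.600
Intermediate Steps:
s(H) = 13/5 (s(H) = 3 - (-2)/(-5) = 3 - (-2)*(-1)/5 = 3 - 1*⅖ = 3 - ⅖ = 13/5)
(-1 + n(7))*s(8) = (-1 + 7)*(13/5) = 6*(13/5) = 78/5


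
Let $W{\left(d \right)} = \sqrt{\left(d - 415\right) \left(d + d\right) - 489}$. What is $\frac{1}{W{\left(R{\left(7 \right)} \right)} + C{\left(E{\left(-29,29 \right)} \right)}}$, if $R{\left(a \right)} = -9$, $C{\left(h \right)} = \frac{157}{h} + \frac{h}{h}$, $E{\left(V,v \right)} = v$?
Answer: $- \frac{1798}{1990889} + \frac{841 \sqrt{7143}}{5972667} \approx 0.010997$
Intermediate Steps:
$C{\left(h \right)} = 1 + \frac{157}{h}$ ($C{\left(h \right)} = \frac{157}{h} + 1 = 1 + \frac{157}{h}$)
$W{\left(d \right)} = \sqrt{-489 + 2 d \left(-415 + d\right)}$ ($W{\left(d \right)} = \sqrt{\left(-415 + d\right) 2 d - 489} = \sqrt{2 d \left(-415 + d\right) - 489} = \sqrt{-489 + 2 d \left(-415 + d\right)}$)
$\frac{1}{W{\left(R{\left(7 \right)} \right)} + C{\left(E{\left(-29,29 \right)} \right)}} = \frac{1}{\sqrt{-489 - -7470 + 2 \left(-9\right)^{2}} + \frac{157 + 29}{29}} = \frac{1}{\sqrt{-489 + 7470 + 2 \cdot 81} + \frac{1}{29} \cdot 186} = \frac{1}{\sqrt{-489 + 7470 + 162} + \frac{186}{29}} = \frac{1}{\sqrt{7143} + \frac{186}{29}} = \frac{1}{\frac{186}{29} + \sqrt{7143}}$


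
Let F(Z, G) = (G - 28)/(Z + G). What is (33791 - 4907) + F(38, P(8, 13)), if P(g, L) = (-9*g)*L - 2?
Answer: 4332761/150 ≈ 28885.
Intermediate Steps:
P(g, L) = -2 - 9*L*g (P(g, L) = -9*L*g - 2 = -2 - 9*L*g)
F(Z, G) = (-28 + G)/(G + Z)
(33791 - 4907) + F(38, P(8, 13)) = (33791 - 4907) + (-28 + (-2 - 9*13*8))/((-2 - 9*13*8) + 38) = 28884 + (-28 + (-2 - 936))/((-2 - 936) + 38) = 28884 + (-28 - 938)/(-938 + 38) = 28884 - 966/(-900) = 28884 - 1/900*(-966) = 28884 + 161/150 = 4332761/150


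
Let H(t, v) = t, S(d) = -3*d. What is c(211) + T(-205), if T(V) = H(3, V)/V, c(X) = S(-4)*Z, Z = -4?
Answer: -9843/205 ≈ -48.015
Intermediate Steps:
c(X) = -48 (c(X) = -3*(-4)*(-4) = 12*(-4) = -48)
T(V) = 3/V
c(211) + T(-205) = -48 + 3/(-205) = -48 + 3*(-1/205) = -48 - 3/205 = -9843/205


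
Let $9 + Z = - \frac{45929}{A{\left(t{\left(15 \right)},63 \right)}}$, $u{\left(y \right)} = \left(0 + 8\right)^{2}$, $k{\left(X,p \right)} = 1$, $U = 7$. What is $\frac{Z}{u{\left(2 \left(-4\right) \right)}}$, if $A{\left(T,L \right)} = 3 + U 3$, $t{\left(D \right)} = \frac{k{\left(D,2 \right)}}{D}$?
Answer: $- \frac{46145}{1536} \approx -30.042$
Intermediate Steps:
$t{\left(D \right)} = \frac{1}{D}$ ($t{\left(D \right)} = 1 \frac{1}{D} = \frac{1}{D}$)
$u{\left(y \right)} = 64$ ($u{\left(y \right)} = 8^{2} = 64$)
$A{\left(T,L \right)} = 24$ ($A{\left(T,L \right)} = 3 + 7 \cdot 3 = 3 + 21 = 24$)
$Z = - \frac{46145}{24}$ ($Z = -9 - \frac{45929}{24} = - \frac{46145}{24} \approx -1922.7$)
$\frac{Z}{u{\left(2 \left(-4\right) \right)}} = - \frac{46145}{24 \cdot 64} = \left(- \frac{46145}{24}\right) \frac{1}{64} = - \frac{46145}{1536}$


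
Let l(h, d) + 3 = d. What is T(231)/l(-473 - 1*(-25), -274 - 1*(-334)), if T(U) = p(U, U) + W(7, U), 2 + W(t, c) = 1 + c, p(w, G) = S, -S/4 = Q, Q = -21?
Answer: 314/57 ≈ 5.5088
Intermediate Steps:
S = 84 (S = -4*(-21) = 84)
p(w, G) = 84
W(t, c) = -1 + c (W(t, c) = -2 + (1 + c) = -1 + c)
l(h, d) = -3 + d
T(U) = 83 + U (T(U) = 84 + (-1 + U) = 83 + U)
T(231)/l(-473 - 1*(-25), -274 - 1*(-334)) = (83 + 231)/(-3 + (-274 - 1*(-334))) = 314/(-3 + (-274 + 334)) = 314/(-3 + 60) = 314/57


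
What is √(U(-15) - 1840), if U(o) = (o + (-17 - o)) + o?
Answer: 12*I*√13 ≈ 43.267*I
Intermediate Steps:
U(o) = -17 + o
√(U(-15) - 1840) = √((-17 - 15) - 1840) = √(-32 - 1840) = √(-1872) = 12*I*√13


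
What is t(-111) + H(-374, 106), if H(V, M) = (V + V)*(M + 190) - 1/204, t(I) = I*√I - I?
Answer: -45144589/204 - 111*I*√111 ≈ -2.213e+5 - 1169.5*I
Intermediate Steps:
t(I) = I^(3/2) - I
H(V, M) = -1/204 + 2*V*(190 + M) (H(V, M) = (2*V)*(190 + M) - 1*1/204 = 2*V*(190 + M) - 1/204 = -1/204 + 2*V*(190 + M))
t(-111) + H(-374, 106) = ((-111)^(3/2) - 1*(-111)) + (-1/204 + 380*(-374) + 2*106*(-374)) = (-111*I*√111 + 111) + (-1/204 - 142120 - 79288) = (111 - 111*I*√111) - 45167233/204 = -45144589/204 - 111*I*√111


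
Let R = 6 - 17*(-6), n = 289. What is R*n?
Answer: 31212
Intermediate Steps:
R = 108 (R = 6 + 102 = 108)
R*n = 108*289 = 31212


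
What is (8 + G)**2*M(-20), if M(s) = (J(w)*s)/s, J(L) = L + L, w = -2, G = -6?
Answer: -16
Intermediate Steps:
J(L) = 2*L
M(s) = -4 (M(s) = ((2*(-2))*s)/s = (-4*s)/s = -4)
(8 + G)**2*M(-20) = (8 - 6)**2*(-4) = 2**2*(-4) = 4*(-4) = -16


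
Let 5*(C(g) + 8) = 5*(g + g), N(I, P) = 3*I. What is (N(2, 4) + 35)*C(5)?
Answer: 82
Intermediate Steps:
C(g) = -8 + 2*g (C(g) = -8 + (5*(g + g))/5 = -8 + (5*(2*g))/5 = -8 + (10*g)/5 = -8 + 2*g)
(N(2, 4) + 35)*C(5) = (3*2 + 35)*(-8 + 2*5) = (6 + 35)*(-8 + 10) = 41*2 = 82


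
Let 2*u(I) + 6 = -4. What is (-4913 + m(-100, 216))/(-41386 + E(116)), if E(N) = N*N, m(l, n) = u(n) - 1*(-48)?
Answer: 487/2793 ≈ 0.17436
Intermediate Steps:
u(I) = -5 (u(I) = -3 + (½)*(-4) = -3 - 2 = -5)
m(l, n) = 43 (m(l, n) = -5 - 1*(-48) = -5 + 48 = 43)
E(N) = N²
(-4913 + m(-100, 216))/(-41386 + E(116)) = (-4913 + 43)/(-41386 + 116²) = -4870/(-41386 + 13456) = -4870/(-27930) = -4870*(-1/27930) = 487/2793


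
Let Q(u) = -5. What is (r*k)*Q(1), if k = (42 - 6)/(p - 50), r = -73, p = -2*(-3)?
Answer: -3285/11 ≈ -298.64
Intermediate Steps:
p = 6
k = -9/11 (k = (42 - 6)/(6 - 50) = 36/(-44) = 36*(-1/44) = -9/11 ≈ -0.81818)
(r*k)*Q(1) = -73*(-9/11)*(-5) = (657/11)*(-5) = -3285/11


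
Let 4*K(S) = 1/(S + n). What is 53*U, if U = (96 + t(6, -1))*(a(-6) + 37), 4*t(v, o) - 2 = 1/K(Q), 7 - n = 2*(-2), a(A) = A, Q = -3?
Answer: 343387/2 ≈ 1.7169e+5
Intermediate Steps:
n = 11 (n = 7 - 2*(-2) = 7 - 1*(-4) = 7 + 4 = 11)
K(S) = 1/(4*(11 + S)) (K(S) = 1/(4*(S + 11)) = 1/(4*(11 + S)))
t(v, o) = 17/2 (t(v, o) = ½ + 1/(4*((1/(4*(11 - 3))))) = ½ + 1/(4*(((¼)/8))) = ½ + 1/(4*(((¼)*(⅛)))) = ½ + 1/(4*(1/32)) = ½ + (¼)*32 = ½ + 8 = 17/2)
U = 6479/2 (U = (96 + 17/2)*(-6 + 37) = (209/2)*31 = 6479/2 ≈ 3239.5)
53*U = 53*(6479/2) = 343387/2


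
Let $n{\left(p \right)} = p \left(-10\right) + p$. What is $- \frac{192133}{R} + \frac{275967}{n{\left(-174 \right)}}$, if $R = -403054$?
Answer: $\frac{1032689662}{5844283} \approx 176.7$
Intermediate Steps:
$n{\left(p \right)} = - 9 p$ ($n{\left(p \right)} = - 10 p + p = - 9 p$)
$- \frac{192133}{R} + \frac{275967}{n{\left(-174 \right)}} = - \frac{192133}{-403054} + \frac{275967}{\left(-9\right) \left(-174\right)} = \left(-192133\right) \left(- \frac{1}{403054}\right) + \frac{275967}{1566} = \frac{192133}{403054} + 275967 \cdot \frac{1}{1566} = \frac{192133}{403054} + \frac{10221}{58} = \frac{1032689662}{5844283}$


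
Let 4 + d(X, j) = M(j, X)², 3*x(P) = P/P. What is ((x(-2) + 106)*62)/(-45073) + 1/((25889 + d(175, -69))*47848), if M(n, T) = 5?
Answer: -24519610811821/167636630227920 ≈ -0.14627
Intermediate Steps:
x(P) = ⅓ (x(P) = (P/P)/3 = (⅓)*1 = ⅓)
d(X, j) = 21 (d(X, j) = -4 + 5² = -4 + 25 = 21)
((x(-2) + 106)*62)/(-45073) + 1/((25889 + d(175, -69))*47848) = ((⅓ + 106)*62)/(-45073) + 1/((25889 + 21)*47848) = ((319/3)*62)*(-1/45073) + (1/47848)/25910 = (19778/3)*(-1/45073) + (1/25910)*(1/47848) = -19778/135219 + 1/1239741680 = -24519610811821/167636630227920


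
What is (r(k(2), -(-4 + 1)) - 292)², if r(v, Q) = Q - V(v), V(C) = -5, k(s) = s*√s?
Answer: 80656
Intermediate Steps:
k(s) = s^(3/2)
r(v, Q) = 5 + Q (r(v, Q) = Q - 1*(-5) = Q + 5 = 5 + Q)
(r(k(2), -(-4 + 1)) - 292)² = ((5 - (-4 + 1)) - 292)² = ((5 - 1*(-3)) - 292)² = ((5 + 3) - 292)² = (8 - 292)² = (-284)² = 80656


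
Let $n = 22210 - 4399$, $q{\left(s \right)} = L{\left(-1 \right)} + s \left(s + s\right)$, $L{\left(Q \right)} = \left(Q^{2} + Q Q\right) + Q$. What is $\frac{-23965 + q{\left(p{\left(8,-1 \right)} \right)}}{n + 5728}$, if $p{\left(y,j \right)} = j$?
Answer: $- \frac{23962}{23539} \approx -1.018$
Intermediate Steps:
$L{\left(Q \right)} = Q + 2 Q^{2}$ ($L{\left(Q \right)} = \left(Q^{2} + Q^{2}\right) + Q = 2 Q^{2} + Q = Q + 2 Q^{2}$)
$q{\left(s \right)} = 1 + 2 s^{2}$ ($q{\left(s \right)} = - (1 + 2 \left(-1\right)) + s \left(s + s\right) = - (1 - 2) + s 2 s = \left(-1\right) \left(-1\right) + 2 s^{2} = 1 + 2 s^{2}$)
$n = 17811$
$\frac{-23965 + q{\left(p{\left(8,-1 \right)} \right)}}{n + 5728} = \frac{-23965 + \left(1 + 2 \left(-1\right)^{2}\right)}{17811 + 5728} = \frac{-23965 + \left(1 + 2 \cdot 1\right)}{23539} = \left(-23965 + \left(1 + 2\right)\right) \frac{1}{23539} = \left(-23965 + 3\right) \frac{1}{23539} = \left(-23962\right) \frac{1}{23539} = - \frac{23962}{23539}$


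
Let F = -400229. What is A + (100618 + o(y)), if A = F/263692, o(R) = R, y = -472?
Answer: 26407298803/263692 ≈ 1.0014e+5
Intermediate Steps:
A = -400229/263692 ≈ -1.5178
A + (100618 + o(y)) = -400229/263692 + (100618 - 472) = -400229/263692 + 100146 = 26407298803/263692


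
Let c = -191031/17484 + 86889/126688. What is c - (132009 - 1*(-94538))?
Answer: -41818935872223/184584416 ≈ -2.2656e+5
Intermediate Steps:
c = -1890180671/184584416 (c = -191031*1/17484 + 86889*(1/126688) = -63677/5828 + 86889/126688 = -1890180671/184584416 ≈ -10.240)
c - (132009 - 1*(-94538)) = -1890180671/184584416 - (132009 - 1*(-94538)) = -1890180671/184584416 - (132009 + 94538) = -1890180671/184584416 - 1*226547 = -1890180671/184584416 - 226547 = -41818935872223/184584416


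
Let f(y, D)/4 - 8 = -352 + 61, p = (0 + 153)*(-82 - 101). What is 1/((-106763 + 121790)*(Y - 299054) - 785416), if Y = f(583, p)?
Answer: -1/4511680438 ≈ -2.2165e-10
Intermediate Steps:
p = -27999 (p = 153*(-183) = -27999)
f(y, D) = -1132 (f(y, D) = 32 + 4*(-352 + 61) = 32 + 4*(-291) = 32 - 1164 = -1132)
Y = -1132
1/((-106763 + 121790)*(Y - 299054) - 785416) = 1/((-106763 + 121790)*(-1132 - 299054) - 785416) = 1/(15027*(-300186) - 785416) = 1/(-4510895022 - 785416) = 1/(-4511680438) = -1/4511680438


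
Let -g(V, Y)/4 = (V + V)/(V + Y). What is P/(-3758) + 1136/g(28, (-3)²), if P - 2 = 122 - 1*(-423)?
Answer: -2469981/13153 ≈ -187.79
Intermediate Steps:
P = 547 (P = 2 + (122 - 1*(-423)) = 2 + (122 + 423) = 2 + 545 = 547)
g(V, Y) = -8*V/(V + Y) (g(V, Y) = -4*(V + V)/(V + Y) = -4*2*V/(V + Y) = -8*V/(V + Y))
P/(-3758) + 1136/g(28, (-3)²) = 547/(-3758) + 1136/((-8*28/(28 + (-3)²))) = 547*(-1/3758) + 1136/((-8*28/(28 + 9))) = -547/3758 + 1136/((-8*28/37)) = -547/3758 + 1136/((-8*28*1/37)) = -547/3758 + 1136/(-224/37) = -547/3758 + 1136*(-37/224) = -547/3758 - 2627/14 = -2469981/13153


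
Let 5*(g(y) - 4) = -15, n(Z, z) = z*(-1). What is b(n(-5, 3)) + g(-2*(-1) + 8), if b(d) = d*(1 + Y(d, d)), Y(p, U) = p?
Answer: 7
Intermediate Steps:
n(Z, z) = -z
g(y) = 1 (g(y) = 4 + (⅕)*(-15) = 4 - 3 = 1)
b(d) = d*(1 + d)
b(n(-5, 3)) + g(-2*(-1) + 8) = (-1*3)*(1 - 1*3) + 1 = -3*(1 - 3) + 1 = -3*(-2) + 1 = 6 + 1 = 7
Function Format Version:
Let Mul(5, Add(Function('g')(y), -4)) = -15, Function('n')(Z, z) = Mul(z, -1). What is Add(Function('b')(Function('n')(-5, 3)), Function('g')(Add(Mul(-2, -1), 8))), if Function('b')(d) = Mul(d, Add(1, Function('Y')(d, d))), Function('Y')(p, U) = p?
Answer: 7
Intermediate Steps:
Function('n')(Z, z) = Mul(-1, z)
Function('g')(y) = 1 (Function('g')(y) = Add(4, Mul(Rational(1, 5), -15)) = Add(4, -3) = 1)
Function('b')(d) = Mul(d, Add(1, d))
Add(Function('b')(Function('n')(-5, 3)), Function('g')(Add(Mul(-2, -1), 8))) = Add(Mul(Mul(-1, 3), Add(1, Mul(-1, 3))), 1) = Add(Mul(-3, Add(1, -3)), 1) = Add(Mul(-3, -2), 1) = Add(6, 1) = 7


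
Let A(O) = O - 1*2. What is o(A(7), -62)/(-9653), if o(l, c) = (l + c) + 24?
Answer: 33/9653 ≈ 0.0034186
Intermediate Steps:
A(O) = -2 + O (A(O) = O - 2 = -2 + O)
o(l, c) = 24 + c + l (o(l, c) = (c + l) + 24 = 24 + c + l)
o(A(7), -62)/(-9653) = (24 - 62 + (-2 + 7))/(-9653) = (24 - 62 + 5)*(-1/9653) = -33*(-1/9653) = 33/9653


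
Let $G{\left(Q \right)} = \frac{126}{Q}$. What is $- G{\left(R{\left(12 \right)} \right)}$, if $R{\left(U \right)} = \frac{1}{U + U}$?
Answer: $-3024$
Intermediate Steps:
$R{\left(U \right)} = \frac{1}{2 U}$
$- G{\left(R{\left(12 \right)} \right)} = - \frac{126}{\frac{1}{2} \cdot \frac{1}{12}} = - 126 \frac{1}{\frac{1}{24}} = - 126 \cdot 24 = \left(-1\right) 3024 = -3024$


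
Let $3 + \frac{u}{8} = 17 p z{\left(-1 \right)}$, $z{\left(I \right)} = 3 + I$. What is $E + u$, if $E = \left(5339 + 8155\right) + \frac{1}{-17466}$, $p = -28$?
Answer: $\frac{102245963}{17466} \approx 5854.0$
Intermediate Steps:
$u = -7640$ ($u = -24 + 8 \cdot 17 \left(-28\right) \left(3 - 1\right) = -24 + 8 \left(\left(-476\right) 2\right) = -24 + 8 \left(-952\right) = -24 - 7616 = -7640$)
$E = \frac{235686203}{17466}$ ($E = 13494 - \frac{1}{17466} = \frac{235686203}{17466} \approx 13494.0$)
$E + u = \frac{235686203}{17466} - 7640 = \frac{102245963}{17466}$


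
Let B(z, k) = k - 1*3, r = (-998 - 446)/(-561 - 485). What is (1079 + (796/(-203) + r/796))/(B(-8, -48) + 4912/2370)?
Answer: -53831955320445/2449917835498 ≈ -21.973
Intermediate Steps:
r = 722/523 (r = -1444/(-1046) = -1444*(-1/1046) = 722/523 ≈ 1.3805)
B(z, k) = -3 + k (B(z, k) = k - 3 = -3 + k)
(1079 + (796/(-203) + r/796))/(B(-8, -48) + 4912/2370) = (1079 + (796/(-203) + (722/523)/796))/((-3 - 48) + 4912/2370) = (1079 + (796*(-1/203) + (722/523)*(1/796)))/(-51 + 4912*(1/2370)) = (1079 + (-796/203 + 361/208154))/(-51 + 2456/1185) = (1079 - 165617301/42255262)/(-57979/1185) = (45427810397/42255262)*(-1185/57979) = -53831955320445/2449917835498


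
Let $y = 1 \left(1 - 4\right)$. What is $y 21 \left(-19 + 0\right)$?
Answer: $1197$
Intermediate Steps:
$y = -3$ ($y = 1 \left(-3\right) = -3$)
$y 21 \left(-19 + 0\right) = - 3 \cdot 21 \left(-19 + 0\right) = - 3 \cdot 21 \left(-19\right) = \left(-3\right) \left(-399\right) = 1197$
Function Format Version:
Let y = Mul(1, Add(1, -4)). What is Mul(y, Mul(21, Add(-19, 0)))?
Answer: 1197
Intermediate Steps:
y = -3 (y = Mul(1, -3) = -3)
Mul(y, Mul(21, Add(-19, 0))) = Mul(-3, Mul(21, Add(-19, 0))) = Mul(-3, Mul(21, -19)) = Mul(-3, -399) = 1197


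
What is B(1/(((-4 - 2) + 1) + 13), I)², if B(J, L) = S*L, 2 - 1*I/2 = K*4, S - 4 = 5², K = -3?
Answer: 659344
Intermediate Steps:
S = 29 (S = 4 + 5² = 4 + 25 = 29)
I = 28 (I = 4 - (-6)*4 = 4 - 2*(-12) = 4 + 24 = 28)
B(J, L) = 29*L
B(1/(((-4 - 2) + 1) + 13), I)² = (29*28)² = 812² = 659344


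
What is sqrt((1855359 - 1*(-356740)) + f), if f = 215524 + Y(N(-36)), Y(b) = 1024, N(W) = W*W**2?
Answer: sqrt(2428647) ≈ 1558.4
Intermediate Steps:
N(W) = W**3
f = 216548 (f = 215524 + 1024 = 216548)
sqrt((1855359 - 1*(-356740)) + f) = sqrt((1855359 - 1*(-356740)) + 216548) = sqrt((1855359 + 356740) + 216548) = sqrt(2212099 + 216548) = sqrt(2428647)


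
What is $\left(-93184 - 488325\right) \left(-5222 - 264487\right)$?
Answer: $156838210881$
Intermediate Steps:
$\left(-93184 - 488325\right) \left(-5222 - 264487\right) = \left(-581509\right) \left(-269709\right) = 156838210881$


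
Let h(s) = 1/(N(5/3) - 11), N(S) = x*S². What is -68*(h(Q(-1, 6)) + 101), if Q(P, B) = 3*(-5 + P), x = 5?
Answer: -89590/13 ≈ -6891.5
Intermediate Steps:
Q(P, B) = -15 + 3*P
N(S) = 5*S²
h(s) = 9/26 (h(s) = 1/(5*(5/3)² - 11) = 1/(5*(25/9) - 11) = 1/(125/9 - 11) = 1/(26/9) = 9/26)
-68*(h(Q(-1, 6)) + 101) = -68*(9/26 + 101) = -68*2635/26 = -89590/13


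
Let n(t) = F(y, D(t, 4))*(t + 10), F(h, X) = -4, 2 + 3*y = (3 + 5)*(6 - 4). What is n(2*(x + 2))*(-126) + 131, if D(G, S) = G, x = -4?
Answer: 3155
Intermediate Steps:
y = 14/3 (y = -⅔ + ((3 + 5)*(6 - 4))/3 = -⅔ + (8*2)/3 = -⅔ + (⅓)*16 = -⅔ + 16/3 = 14/3 ≈ 4.6667)
n(t) = -40 - 4*t (n(t) = -4*(t + 10) = -4*(10 + t) = -40 - 4*t)
n(2*(x + 2))*(-126) + 131 = (-40 - 8*(-4 + 2))*(-126) + 131 = (-40 - 8*(-2))*(-126) + 131 = (-40 - 4*(-4))*(-126) + 131 = (-40 + 16)*(-126) + 131 = -24*(-126) + 131 = 3024 + 131 = 3155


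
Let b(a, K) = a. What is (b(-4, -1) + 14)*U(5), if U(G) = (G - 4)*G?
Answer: 50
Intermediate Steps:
U(G) = G*(-4 + G) (U(G) = (-4 + G)*G = G*(-4 + G))
(b(-4, -1) + 14)*U(5) = (-4 + 14)*(5*(-4 + 5)) = 10*(5*1) = 10*5 = 50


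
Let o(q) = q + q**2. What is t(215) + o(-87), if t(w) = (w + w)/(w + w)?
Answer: 7483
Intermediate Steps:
t(w) = 1 (t(w) = (2*w)/((2*w)) = (2*w)*(1/(2*w)) = 1)
t(215) + o(-87) = 1 - 87*(1 - 87) = 1 - 87*(-86) = 1 + 7482 = 7483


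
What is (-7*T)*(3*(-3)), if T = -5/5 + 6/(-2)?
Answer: -252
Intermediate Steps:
T = -4 (T = -5*⅕ + 6*(-½) = -1 - 3 = -4)
(-7*T)*(3*(-3)) = (-7*(-4))*(3*(-3)) = 28*(-9) = -252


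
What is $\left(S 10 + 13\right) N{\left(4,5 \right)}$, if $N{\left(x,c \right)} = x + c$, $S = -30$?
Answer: $-2583$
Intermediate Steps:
$N{\left(x,c \right)} = c + x$
$\left(S 10 + 13\right) N{\left(4,5 \right)} = \left(\left(-30\right) 10 + 13\right) \left(5 + 4\right) = \left(-300 + 13\right) 9 = \left(-287\right) 9 = -2583$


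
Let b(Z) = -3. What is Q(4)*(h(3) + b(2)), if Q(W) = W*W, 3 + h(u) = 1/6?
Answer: -280/3 ≈ -93.333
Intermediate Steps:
h(u) = -17/6 (h(u) = -3 + 1/6 = -17/6)
Q(W) = W**2
Q(4)*(h(3) + b(2)) = 4**2*(-17/6 - 3) = 16*(-35/6) = -280/3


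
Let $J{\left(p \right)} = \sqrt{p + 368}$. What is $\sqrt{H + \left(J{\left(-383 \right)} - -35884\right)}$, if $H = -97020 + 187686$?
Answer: $\sqrt{126550 + i \sqrt{15}} \approx 355.74 + 0.005 i$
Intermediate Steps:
$J{\left(p \right)} = \sqrt{368 + p}$
$H = 90666$
$\sqrt{H + \left(J{\left(-383 \right)} - -35884\right)} = \sqrt{90666 + \left(\sqrt{368 - 383} - -35884\right)} = \sqrt{90666 + \left(\sqrt{-15} + 35884\right)} = \sqrt{90666 + \left(i \sqrt{15} + 35884\right)} = \sqrt{90666 + \left(35884 + i \sqrt{15}\right)} = \sqrt{126550 + i \sqrt{15}}$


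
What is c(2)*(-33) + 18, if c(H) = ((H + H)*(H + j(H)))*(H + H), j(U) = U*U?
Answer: -3150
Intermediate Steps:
j(U) = U²
c(H) = 4*H²*(H + H²) (c(H) = ((H + H)*(H + H²))*(H + H) = ((2*H)*(H + H²))*(2*H) = (2*H*(H + H²))*(2*H) = 4*H²*(H + H²))
c(2)*(-33) + 18 = (4*2³*(1 + 2))*(-33) + 18 = (4*8*3)*(-33) + 18 = 96*(-33) + 18 = -3168 + 18 = -3150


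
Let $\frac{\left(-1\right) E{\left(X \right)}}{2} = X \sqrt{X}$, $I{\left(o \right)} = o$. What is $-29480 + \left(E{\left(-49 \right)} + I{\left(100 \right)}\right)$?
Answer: $-29380 + 686 i \approx -29380.0 + 686.0 i$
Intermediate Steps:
$E{\left(X \right)} = - 2 X^{\frac{3}{2}}$ ($E{\left(X \right)} = - 2 X \sqrt{X} = - 2 X^{\frac{3}{2}}$)
$-29480 + \left(E{\left(-49 \right)} + I{\left(100 \right)}\right) = -29480 + \left(- 2 \left(-49\right)^{\frac{3}{2}} + 100\right) = -29480 + \left(- 2 \left(- 343 i\right) + 100\right) = -29480 + \left(686 i + 100\right) = -29480 + \left(100 + 686 i\right) = -29380 + 686 i$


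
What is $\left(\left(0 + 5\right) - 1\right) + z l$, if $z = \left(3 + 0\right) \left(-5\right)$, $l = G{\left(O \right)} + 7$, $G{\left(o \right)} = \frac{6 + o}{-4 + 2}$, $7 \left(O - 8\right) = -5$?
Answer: $- \frac{19}{14} \approx -1.3571$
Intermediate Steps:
$O = \frac{51}{7}$ ($O = 8 + \frac{1}{7} \left(-5\right) = 8 - \frac{5}{7} = \frac{51}{7} \approx 7.2857$)
$G{\left(o \right)} = -3 - \frac{o}{2}$ ($G{\left(o \right)} = \frac{6 + o}{-2} = \left(6 + o\right) \left(- \frac{1}{2}\right) = -3 - \frac{o}{2}$)
$l = \frac{5}{14}$ ($l = \left(-3 - \frac{51}{14}\right) + 7 = - \frac{93}{14} + 7 = \frac{5}{14} \approx 0.35714$)
$z = -15$ ($z = 3 \left(-5\right) = -15$)
$\left(\left(0 + 5\right) - 1\right) + z l = \left(\left(0 + 5\right) - 1\right) - \frac{75}{14} = \left(5 - 1\right) - \frac{75}{14} = 4 - \frac{75}{14} = - \frac{19}{14}$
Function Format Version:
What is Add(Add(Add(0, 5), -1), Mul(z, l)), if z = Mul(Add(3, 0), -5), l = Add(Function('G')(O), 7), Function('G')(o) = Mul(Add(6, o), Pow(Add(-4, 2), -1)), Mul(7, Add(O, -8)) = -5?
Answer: Rational(-19, 14) ≈ -1.3571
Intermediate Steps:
O = Rational(51, 7) (O = Add(8, Mul(Rational(1, 7), -5)) = Add(8, Rational(-5, 7)) = Rational(51, 7) ≈ 7.2857)
Function('G')(o) = Add(-3, Mul(Rational(-1, 2), o)) (Function('G')(o) = Mul(Add(6, o), Pow(-2, -1)) = Mul(Add(6, o), Rational(-1, 2)) = Add(-3, Mul(Rational(-1, 2), o)))
l = Rational(5, 14) (l = Add(Add(-3, Mul(Rational(-1, 2), Rational(51, 7))), 7) = Add(Add(-3, Rational(-51, 14)), 7) = Add(Rational(-93, 14), 7) = Rational(5, 14) ≈ 0.35714)
z = -15 (z = Mul(3, -5) = -15)
Add(Add(Add(0, 5), -1), Mul(z, l)) = Add(Add(Add(0, 5), -1), Mul(-15, Rational(5, 14))) = Add(Add(5, -1), Rational(-75, 14)) = Add(4, Rational(-75, 14)) = Rational(-19, 14)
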